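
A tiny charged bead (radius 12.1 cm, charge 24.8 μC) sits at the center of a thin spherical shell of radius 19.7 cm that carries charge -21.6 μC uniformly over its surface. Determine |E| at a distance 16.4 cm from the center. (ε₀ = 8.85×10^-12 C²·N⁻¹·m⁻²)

Symmetry ⇒ E = E(r) r̂. Gaussian sphere of radius r = 16.4 cm (between the bodies, 12.1 cm < r < 19.7 cm).
Only the inner charge is enclosed; the outer shell contributes nothing inside itself. Q_enc = 24.8 μC = 2.48e-5 C.
By Gauss's law, ∮E·dA = E·4πr² = Q_enc/ε₀.
E = |Q_enc|/(4πε₀r²) = (2.48×10^-5)/(4π·8.85×10^-12·(0.164)²) = 8.29e6 N/C.

E ≈ 8.29×10^6 N/C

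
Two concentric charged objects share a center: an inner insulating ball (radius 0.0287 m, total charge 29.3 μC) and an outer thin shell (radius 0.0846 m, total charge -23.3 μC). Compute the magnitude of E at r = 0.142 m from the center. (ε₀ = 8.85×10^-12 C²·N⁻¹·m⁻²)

2.68×10^6 V/m

Use a concentric Gaussian sphere at r = 0.142 m (r > 0.0846 m, enclosing both).
Q_enc = (29.3 μC) + (-23.3 μC) = 6.00×10^-6 C.
Applying ∮E·dA = Q_enc/ε₀ with Φ = E(4πr²):
E = |Q_enc|/(4πε₀r²) = (6.00×10^-6)/(4π·8.85×10^-12·(0.142)²) = 2.68×10^6 N/C.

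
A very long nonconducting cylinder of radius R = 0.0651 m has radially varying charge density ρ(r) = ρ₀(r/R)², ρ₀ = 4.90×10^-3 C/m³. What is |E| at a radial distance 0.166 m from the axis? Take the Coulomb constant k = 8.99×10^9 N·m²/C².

Choose a coaxial cylinder of radius r = 0.166 m (arbitrary length L) as the Gaussian surface (r > R, full charge per length enclosed).
λ_enc = 2π ∫₀^R ρ₀(r'/R)^2 r' dr' = 2πρ₀R²/4 = 3.262×10^-5 C/m.
Applying ∮E·dA = Q_enc/ε₀ with the end caps contributing no flux:
E = 2k|λ_enc|/r = 2(8.99×10^9)(3.262×10^-5)/(0.166) = 3.53×10^6 N/C.

E = 3.53e6 V/m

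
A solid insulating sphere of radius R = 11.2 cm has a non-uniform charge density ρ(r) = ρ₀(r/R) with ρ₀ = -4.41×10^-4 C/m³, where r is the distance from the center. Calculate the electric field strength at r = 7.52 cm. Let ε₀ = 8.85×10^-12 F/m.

6.29×10^5 N/C

By spherical symmetry E is radial; choose a Gaussian sphere of radius r = 7.52 cm (r < R).
Integrate the density: Q_enc = 4π ∫₀^r ρ₀(r'/R)^1 r'² dr' = 4πρ₀ r^4/(4·R) = -3.956×10^-7 C.
By Gauss's law, ∮E·dA = E·4πr² = Q_enc/ε₀.
E = |Q_enc|/(4πε₀r²) = (3.956e-7)/(4π·8.85×10^-12·(0.0752)²) = 6.29e5 N/C.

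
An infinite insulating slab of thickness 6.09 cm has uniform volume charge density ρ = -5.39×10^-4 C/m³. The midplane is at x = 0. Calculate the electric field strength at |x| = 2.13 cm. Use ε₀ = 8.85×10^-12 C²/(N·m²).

By symmetry E is perpendicular to the slab. A Gaussian pillbox from −2.13 cm to +2.13 cm (face area A) lies entirely within the slab.
Q_enc = ρ·(2x)·A and flux = 2EA, so 2EA = 2ρxA/ε₀ ⇒ E = |ρ|x/ε₀.
E = (5.39×10^-4)(0.0213)/(8.85×10^-12) = 1.30×10^6 N/C.

|E| = 1.30e6 N/C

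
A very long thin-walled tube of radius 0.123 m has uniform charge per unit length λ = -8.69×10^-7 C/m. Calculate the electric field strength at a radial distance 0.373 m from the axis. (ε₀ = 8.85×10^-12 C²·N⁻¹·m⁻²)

|E| ≈ 4.19×10^4 N/C

Coaxial Gaussian cylinder, radius r = 0.373 m, length L (r > 0.123 m).
The full line charge is enclosed: λ_enc = -8.69×10^-7 C/m.
By Gauss's law (flux through the curved wall only), E·2πrL = λ_enc L/ε₀.
E = |λ_enc|/(2πε₀r) = (8.69×10^-7)/(2π·8.85×10^-12·0.373) = 4.19×10^4 N/C.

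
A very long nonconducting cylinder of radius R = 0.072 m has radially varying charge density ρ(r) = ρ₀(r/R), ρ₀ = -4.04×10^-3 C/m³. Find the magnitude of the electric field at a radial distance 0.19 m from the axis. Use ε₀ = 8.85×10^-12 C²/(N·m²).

Coaxial Gaussian cylinder, radius r = 0.19 m, length L (r > R, full charge per length enclosed).
λ_enc = 2π ∫₀^R ρ₀(r'/R)^1 r' dr' = 2πρ₀R²/3 = -4.386e-5 C/m.
Applying ∮E·dA = Q_enc/ε₀ with the end caps contributing no flux:
E = |λ_enc|/(2πε₀r) = (4.386×10^-5)/(2π·8.85×10^-12·0.19) = 4.15×10^6 N/C.

|E| = 4.15e6 N/C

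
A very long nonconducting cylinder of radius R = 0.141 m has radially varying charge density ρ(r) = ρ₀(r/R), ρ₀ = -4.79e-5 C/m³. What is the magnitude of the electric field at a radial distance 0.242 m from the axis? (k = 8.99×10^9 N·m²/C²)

|E| = 1.48×10^5 N/C

Coaxial Gaussian cylinder, radius r = 0.242 m, length L (r > R, full charge per length enclosed).
λ_enc = 2π ∫₀^R ρ₀(r'/R)^1 r' dr' = 2πρ₀R²/3 = -1.994×10^-6 C/m.
By Gauss's law (flux through the curved wall only), E·2πrL = λ_enc L/ε₀.
E = 2k|λ_enc|/r = 2(8.99×10^9)(1.994×10^-6)/(0.242) = 1.48×10^5 N/C.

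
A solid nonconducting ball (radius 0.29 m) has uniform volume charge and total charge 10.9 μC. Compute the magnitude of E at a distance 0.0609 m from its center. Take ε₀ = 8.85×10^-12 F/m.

Use a concentric Gaussian sphere at r = 0.0609 m (r < R).
For a uniform sphere the enclosed fraction is (r/R)³, so Q_enc = (10.9 μC)(0.0609/0.29)³ = 1.009×10^-7 C.
By Gauss's law, ∮E·dA = E·4πr² = Q_enc/ε₀.
E = |Q_enc|/(4πε₀r²) = (1.009×10^-7)/(4π·8.85×10^-12·(0.0609)²) = 2.45×10^5 N/C.

|E| ≈ 2.45e5 V/m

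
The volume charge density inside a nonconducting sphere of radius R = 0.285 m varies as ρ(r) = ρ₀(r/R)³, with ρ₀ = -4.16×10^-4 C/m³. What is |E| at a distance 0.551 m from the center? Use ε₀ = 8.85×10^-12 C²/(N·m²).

Use a concentric Gaussian sphere at r = 0.551 m (r > R, all charge enclosed).
Q_enc = 4π ∫₀^R ρ₀(r'/R)^3 r'² dr' = 4πρ₀R³/6 = -2.017×10^-5 C.
By Gauss's law, ∮E·dA = E·4πr² = Q_enc/ε₀.
E = |Q_enc|/(4πε₀r²) = (2.017×10^-5)/(4π·8.85×10^-12·(0.551)²) = 5.97×10^5 N/C.

E = 5.97×10^5 V/m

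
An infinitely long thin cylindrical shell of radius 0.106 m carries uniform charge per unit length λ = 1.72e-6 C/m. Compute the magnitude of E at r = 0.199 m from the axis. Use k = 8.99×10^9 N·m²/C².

|E| = 1.55×10^5 V/m

By cylindrical symmetry E is radial; use a coaxial Gaussian cylinder of radius 0.199 m and length L (r > 0.106 m).
The full line charge is enclosed: λ_enc = 1.72×10^-6 C/m.
By Gauss's law (flux through the curved wall only), E·2πrL = λ_enc L/ε₀.
E = 2k|λ_enc|/r = 2(8.99×10^9)(1.72×10^-6)/(0.199) = 1.55e5 N/C.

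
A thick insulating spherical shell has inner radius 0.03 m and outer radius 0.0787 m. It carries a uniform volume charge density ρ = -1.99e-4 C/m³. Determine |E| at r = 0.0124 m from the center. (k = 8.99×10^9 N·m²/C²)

|E| = 0 N/C

By spherical symmetry E is radial; choose a Gaussian sphere of radius r = 0.0124 m (r < 0.03 m, inside the empty cavity).
No charge is enclosed, so by Gauss's law E·4πr² = 0 ⇒ E = 0.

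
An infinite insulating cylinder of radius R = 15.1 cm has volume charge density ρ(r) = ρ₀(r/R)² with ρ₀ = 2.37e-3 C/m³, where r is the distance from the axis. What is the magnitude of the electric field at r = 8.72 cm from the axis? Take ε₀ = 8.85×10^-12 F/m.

1.95×10^6 V/m

Choose a coaxial cylinder of radius r = 8.72 cm (arbitrary length L) as the Gaussian surface (r < R).
λ_enc = ∫₀^r ρ(r')·2πr' dr' = (2πρ₀/R²)·r^4/4 = 9.44e-6 C/m.
Gauss's law: E·2πrL = λ_enc L/ε₀.
E = |λ_enc|/(2πε₀r) = (9.44e-6)/(2π·8.85×10^-12·0.0872) = 1.95e6 N/C.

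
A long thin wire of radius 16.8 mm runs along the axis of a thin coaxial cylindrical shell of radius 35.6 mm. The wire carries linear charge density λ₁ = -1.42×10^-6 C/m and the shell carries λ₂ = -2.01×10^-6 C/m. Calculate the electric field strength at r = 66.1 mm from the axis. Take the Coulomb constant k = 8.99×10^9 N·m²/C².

Take a coaxial cylindrical Gaussian surface of radius r = 66.1 mm and length L (r > 35.6 mm, enclosing both).
λ_enc = λ₁ + λ₂ = (-1.42×10^-6) + (-2.01×10^-6) = -3.43e-6 C/m.
Applying ∮E·dA = Q_enc/ε₀ with the end caps contributing no flux:
E = 2k|λ_enc|/r = 2(8.99×10^9)(3.43×10^-6)/(0.0661) = 9.33×10^5 N/C.

|E| = 9.33×10^5 N/C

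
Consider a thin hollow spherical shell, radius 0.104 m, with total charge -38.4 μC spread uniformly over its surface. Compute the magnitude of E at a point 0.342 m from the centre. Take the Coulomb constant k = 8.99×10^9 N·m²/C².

E = 2.95×10^6 N/C

By spherical symmetry E is radial; choose a Gaussian sphere of radius r = 0.342 m (r > 0.104 m).
The entire shell is enclosed: Q_enc = -3.84×10^-5 C.
By Gauss's law, ∮E·dA = E·4πr² = Q_enc/ε₀.
E = k|Q_enc|/r² = (8.99×10^9)(3.84×10^-5)/(0.342)² = 2.95×10^6 N/C.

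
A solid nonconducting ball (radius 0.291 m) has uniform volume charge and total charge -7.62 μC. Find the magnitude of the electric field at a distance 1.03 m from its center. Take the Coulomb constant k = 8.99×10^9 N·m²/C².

E ≈ 6.46×10^4 V/m

Take a concentric spherical Gaussian surface of radius r = 1.03 m (r > R, so the entire charge is enclosed).
Q_enc = -7.62 μC = -7.62×10^-6 C.
Gauss's law: E·4πr² = Q_enc/ε₀.
E = k|Q_enc|/r² = (8.99×10^9)(7.62×10^-6)/(1.03)² = 6.46e4 N/C.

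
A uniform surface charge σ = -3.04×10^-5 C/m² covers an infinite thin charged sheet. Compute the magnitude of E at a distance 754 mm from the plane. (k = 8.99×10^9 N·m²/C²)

Choose a cylindrical pillbox piercing the sheet, end faces (area A) parallel to it.
Flux Φ = 2EA and Q_enc = σA, so 2EA = σA/ε₀ ⇒ E = |σ|/(2ε₀), independent of distance.
E = 2πk|σ| = 2π(8.99×10^9)(3.04×10^-5) = 1.72×10^6 N/C.

1.72e6 V/m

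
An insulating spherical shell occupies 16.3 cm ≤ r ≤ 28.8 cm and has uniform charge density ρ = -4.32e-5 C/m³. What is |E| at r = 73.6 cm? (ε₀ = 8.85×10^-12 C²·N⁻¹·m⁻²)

|E| ≈ 5.87×10^4 V/m

Use a concentric Gaussian sphere at r = 73.6 cm (r > 28.8 cm, enclosing the whole shell).
Q_enc = ρ·(4π/3)(b³ − a³) = (-4.32e-5)·(4π/3)·((0.288)³ − (0.163)³) = -3.539×10^-6 C.
Applying ∮E·dA = Q_enc/ε₀ with Φ = E(4πr²):
E = |Q_enc|/(4πε₀r²) = (3.539e-6)/(4π·8.85×10^-12·(0.736)²) = 5.87×10^4 N/C.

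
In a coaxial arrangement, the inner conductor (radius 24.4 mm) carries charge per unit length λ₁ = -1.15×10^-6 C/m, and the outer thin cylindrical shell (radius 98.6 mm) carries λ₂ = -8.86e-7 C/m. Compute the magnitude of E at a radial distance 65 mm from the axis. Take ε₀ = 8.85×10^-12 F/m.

By cylindrical symmetry E is radial; use a coaxial Gaussian cylinder of radius 65 mm and length L (between the conductors, 24.4 mm < r < 98.6 mm).
The shell at 98.6 mm lies outside the Gaussian surface, so λ_enc = λ₁ = -1.15×10^-6 C/m.
Gauss's law: E·2πrL = λ_enc L/ε₀.
E = |λ_enc|/(2πε₀r) = (1.15e-6)/(2π·8.85×10^-12·0.065) = 3.18e5 N/C.

E = 3.18e5 N/C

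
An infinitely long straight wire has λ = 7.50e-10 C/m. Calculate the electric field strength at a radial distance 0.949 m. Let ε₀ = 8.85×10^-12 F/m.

E = 14.2 N/C

Choose a coaxial cylinder of radius r = 0.949 m (arbitrary length L) as the Gaussian surface.
Q_enc = λL, so λ_enc = 7.50e-10 C/m.
Gauss's law: E·2πrL = λ_enc L/ε₀.
E = |λ_enc|/(2πε₀r) = (7.50×10^-10)/(2π·8.85×10^-12·0.949) = 14.2 N/C.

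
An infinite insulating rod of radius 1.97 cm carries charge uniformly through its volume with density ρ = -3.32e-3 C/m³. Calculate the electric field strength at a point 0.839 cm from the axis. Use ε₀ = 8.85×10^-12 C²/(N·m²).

By cylindrical symmetry E is radial; use a coaxial Gaussian cylinder of radius 0.839 cm and length L (r < R).
Charge inside radius r per length L is ρ·πr²·L, so λ_enc = ρπr² = -7.342×10^-7 C/m.
By Gauss's law (flux through the curved wall only), E·2πrL = λ_enc L/ε₀.
E = |λ_enc|/(2πε₀r) = (7.342×10^-7)/(2π·8.85×10^-12·0.00839) = 1.57e6 N/C.

|E| = 1.57×10^6 N/C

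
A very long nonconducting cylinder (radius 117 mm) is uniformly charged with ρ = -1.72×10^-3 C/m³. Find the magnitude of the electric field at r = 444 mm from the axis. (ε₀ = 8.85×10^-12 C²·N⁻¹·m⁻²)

Coaxial Gaussian cylinder, radius r = 444 mm, length L (r > 117 mm, full cross-section enclosed).
λ_enc = ρ·πR² = (-1.72×10^-3)π(0.117)² = -7.397×10^-5 C/m.
By Gauss's law (flux through the curved wall only), E·2πrL = λ_enc L/ε₀.
E = |λ_enc|/(2πε₀r) = (7.397×10^-5)/(2π·8.85×10^-12·0.444) = 3.00×10^6 N/C.

|E| ≈ 3.00e6 V/m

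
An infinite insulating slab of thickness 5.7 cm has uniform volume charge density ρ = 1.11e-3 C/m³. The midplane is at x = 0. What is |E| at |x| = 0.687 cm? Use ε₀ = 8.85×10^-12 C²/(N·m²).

By symmetry E is perpendicular to the slab. A Gaussian pillbox from −0.687 cm to +0.687 cm (face area A) lies entirely within the slab.
Q_enc = ρ·(2x)·A and flux = 2EA, so 2EA = 2ρxA/ε₀ ⇒ E = |ρ|x/ε₀.
E = (1.11×10^-3)(0.00687)/(8.85×10^-12) = 8.62×10^5 N/C.

E = 8.62e5 N/C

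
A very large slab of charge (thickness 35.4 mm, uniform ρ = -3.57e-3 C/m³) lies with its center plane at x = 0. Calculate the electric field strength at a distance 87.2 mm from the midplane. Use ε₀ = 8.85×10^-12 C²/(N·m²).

E ≈ 7.14e6 V/m

The point |x| = 87.2 mm lies outside the slab (half-thickness 0.0177 m). A symmetric pillbox spanning the full slab encloses Q_enc = ρ·d·A.
Flux = 2EA ⇒ E = |ρ|d/(2ε₀), independent of distance outside.
E = (3.57×10^-3)(0.0354)/(2·8.85×10^-12) = 7.14×10^6 N/C.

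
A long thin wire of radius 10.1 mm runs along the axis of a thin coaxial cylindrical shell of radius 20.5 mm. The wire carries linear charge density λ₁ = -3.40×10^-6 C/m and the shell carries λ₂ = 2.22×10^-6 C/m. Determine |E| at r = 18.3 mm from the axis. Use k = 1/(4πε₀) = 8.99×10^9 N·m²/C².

|E| = 3.34×10^6 V/m

Coaxial Gaussian cylinder, radius r = 18.3 mm, length L (between the conductors, 10.1 mm < r < 20.5 mm).
The shell at 20.5 mm lies outside the Gaussian surface, so λ_enc = λ₁ = -3.40×10^-6 C/m.
Gauss's law: E·2πrL = λ_enc L/ε₀.
E = 2k|λ_enc|/r = 2(8.99×10^9)(3.40×10^-6)/(0.0183) = 3.34e6 N/C.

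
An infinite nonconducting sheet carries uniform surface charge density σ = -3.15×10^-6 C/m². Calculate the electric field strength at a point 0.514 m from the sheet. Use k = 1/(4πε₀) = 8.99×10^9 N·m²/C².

By planar symmetry E is perpendicular to the sheet and uniform; use a Gaussian pillbox with flat faces of area A on each side of the sheet.
Only the two end caps contribute flux: Φ = 2EA. With Q_enc = σA, Gauss's law gives E = |σ|/(2ε₀).
E = 2πk|σ| = 2π(8.99×10^9)(3.15e-6) = 1.78×10^5 N/C.

E ≈ 1.78×10^5 N/C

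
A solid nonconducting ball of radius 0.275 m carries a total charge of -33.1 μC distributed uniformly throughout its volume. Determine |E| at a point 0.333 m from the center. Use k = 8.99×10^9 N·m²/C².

|E| = 2.68e6 N/C

By spherical symmetry E is radial; choose a Gaussian sphere of radius r = 0.333 m (r > R, so the entire charge is enclosed).
Q_enc = -33.1 μC = -3.31×10^-5 C.
By Gauss's law, ∮E·dA = E·4πr² = Q_enc/ε₀.
E = k|Q_enc|/r² = (8.99×10^9)(3.31×10^-5)/(0.333)² = 2.68×10^6 N/C.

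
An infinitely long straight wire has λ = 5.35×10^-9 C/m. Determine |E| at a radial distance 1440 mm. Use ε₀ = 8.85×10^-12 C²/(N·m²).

By cylindrical symmetry E is radial; use a coaxial Gaussian cylinder of radius 1440 mm and length L.
Q_enc = λL, so λ_enc = 5.35×10^-9 C/m.
Applying ∮E·dA = Q_enc/ε₀ with the end caps contributing no flux:
E = |λ_enc|/(2πε₀r) = (5.35×10^-9)/(2π·8.85×10^-12·1.44) = 66.8 N/C.

E ≈ 66.8 V/m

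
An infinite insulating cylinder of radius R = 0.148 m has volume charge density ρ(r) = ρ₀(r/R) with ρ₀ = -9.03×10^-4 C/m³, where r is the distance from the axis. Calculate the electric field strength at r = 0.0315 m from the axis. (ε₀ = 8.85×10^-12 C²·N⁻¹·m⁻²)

By cylindrical symmetry E is radial; use a coaxial Gaussian cylinder of radius 0.0315 m and length L (r < R).
λ_enc = ∫₀^r ρ(r')·2πr' dr' = (2πρ₀/R)·r^3/3 = -3.994×10^-7 C/m.
Gauss's law: E·2πrL = λ_enc L/ε₀.
E = |λ_enc|/(2πε₀r) = (3.994e-7)/(2π·8.85×10^-12·0.0315) = 2.28e5 N/C.

E = 2.28×10^5 N/C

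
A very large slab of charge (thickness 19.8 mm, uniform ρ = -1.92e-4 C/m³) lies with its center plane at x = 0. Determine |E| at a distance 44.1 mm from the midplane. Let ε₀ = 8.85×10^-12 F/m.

2.15e5 V/m

The point |x| = 44.1 mm lies outside the slab (half-thickness 0.0099 m). A symmetric pillbox spanning the full slab encloses Q_enc = ρ·d·A.
Flux = 2EA ⇒ E = |ρ|d/(2ε₀), independent of distance outside.
E = (1.92×10^-4)(0.0198)/(2·8.85×10^-12) = 2.15×10^5 N/C.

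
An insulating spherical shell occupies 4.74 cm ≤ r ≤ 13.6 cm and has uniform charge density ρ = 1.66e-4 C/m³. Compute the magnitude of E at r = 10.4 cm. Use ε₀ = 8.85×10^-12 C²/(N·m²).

E = 5.89×10^5 N/C

By spherical symmetry E is radial; choose a Gaussian sphere of radius r = 10.4 cm (within the shell material, 4.74 cm < r < 13.6 cm).
Only the shell between 4.74 cm and r is enclosed: Q_enc = ρ·(4π/3)(r³ − a³) = (1.66e-4)·(4π/3)·((0.104)³ − (0.0474)³) = 7.081×10^-7 C.
Applying ∮E·dA = Q_enc/ε₀ with Φ = E(4πr²):
E = |Q_enc|/(4πε₀r²) = (7.081e-7)/(4π·8.85×10^-12·(0.104)²) = 5.89e5 N/C.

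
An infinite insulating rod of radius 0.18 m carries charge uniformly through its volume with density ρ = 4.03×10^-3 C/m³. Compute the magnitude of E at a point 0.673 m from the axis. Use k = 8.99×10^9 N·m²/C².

|E| ≈ 1.10×10^7 V/m

Take a coaxial cylindrical Gaussian surface of radius r = 0.673 m and length L (r > 0.18 m, full cross-section enclosed).
λ_enc = ρ·πR² = (4.03e-3)π(0.18)² = 4.102×10^-4 C/m.
Since E is radial and uniform over the curved surface, Φ = E·2πrL = Q_enc/ε₀ = λ_enc L/ε₀.
E = 2k|λ_enc|/r = 2(8.99×10^9)(4.102×10^-4)/(0.673) = 1.10×10^7 N/C.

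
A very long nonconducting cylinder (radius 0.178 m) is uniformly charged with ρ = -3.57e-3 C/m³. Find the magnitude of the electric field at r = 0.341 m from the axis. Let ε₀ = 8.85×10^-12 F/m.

|E| = 1.87e7 N/C

Coaxial Gaussian cylinder, radius r = 0.341 m, length L (r > 0.178 m, full cross-section enclosed).
λ_enc = ρ·πR² = (-3.57e-3)π(0.178)² = -3.554×10^-4 C/m.
By Gauss's law (flux through the curved wall only), E·2πrL = λ_enc L/ε₀.
E = |λ_enc|/(2πε₀r) = (3.554×10^-4)/(2π·8.85×10^-12·0.341) = 1.87e7 N/C.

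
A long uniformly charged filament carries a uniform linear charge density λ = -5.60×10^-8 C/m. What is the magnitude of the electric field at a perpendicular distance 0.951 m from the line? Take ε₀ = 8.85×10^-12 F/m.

1.06e3 N/C

Choose a coaxial cylinder of radius r = 0.951 m (arbitrary length L) as the Gaussian surface.
Q_enc = λL, so λ_enc = -5.60×10^-8 C/m.
Since E is radial and uniform over the curved surface, Φ = E·2πrL = Q_enc/ε₀ = λ_enc L/ε₀.
E = |λ_enc|/(2πε₀r) = (5.60×10^-8)/(2π·8.85×10^-12·0.951) = 1.06×10^3 N/C.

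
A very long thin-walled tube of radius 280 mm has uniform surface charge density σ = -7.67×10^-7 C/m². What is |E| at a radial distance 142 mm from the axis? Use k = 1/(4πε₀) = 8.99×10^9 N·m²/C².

Take a coaxial cylindrical Gaussian surface of radius r = 142 mm and length L (r < 280 mm, inside the shell).
All the surface charge lies outside this cylinder: Q_enc = 0, hence E = 0.

|E| = 0 N/C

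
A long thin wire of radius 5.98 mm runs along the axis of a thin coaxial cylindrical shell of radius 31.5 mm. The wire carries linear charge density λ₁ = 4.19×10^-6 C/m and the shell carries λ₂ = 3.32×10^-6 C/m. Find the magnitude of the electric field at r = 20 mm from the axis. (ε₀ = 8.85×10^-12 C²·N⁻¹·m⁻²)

By cylindrical symmetry E is radial; use a coaxial Gaussian cylinder of radius 20 mm and length L (between the conductors, 5.98 mm < r < 31.5 mm).
The shell at 31.5 mm lies outside the Gaussian surface, so λ_enc = λ₁ = 4.19e-6 C/m.
Applying ∮E·dA = Q_enc/ε₀ with the end caps contributing no flux:
E = |λ_enc|/(2πε₀r) = (4.19×10^-6)/(2π·8.85×10^-12·0.02) = 3.77e6 N/C.

|E| ≈ 3.77×10^6 N/C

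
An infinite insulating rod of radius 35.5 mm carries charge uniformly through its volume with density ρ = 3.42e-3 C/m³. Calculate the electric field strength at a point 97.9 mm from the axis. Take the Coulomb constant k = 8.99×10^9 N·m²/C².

E ≈ 2.49×10^6 N/C

Choose a coaxial cylinder of radius r = 97.9 mm (arbitrary length L) as the Gaussian surface (r > 35.5 mm, full cross-section enclosed).
λ_enc = ρ·πR² = (3.42×10^-3)π(0.0355)² = 1.354×10^-5 C/m.
Gauss's law: E·2πrL = λ_enc L/ε₀.
E = 2k|λ_enc|/r = 2(8.99×10^9)(1.354×10^-5)/(0.0979) = 2.49e6 N/C.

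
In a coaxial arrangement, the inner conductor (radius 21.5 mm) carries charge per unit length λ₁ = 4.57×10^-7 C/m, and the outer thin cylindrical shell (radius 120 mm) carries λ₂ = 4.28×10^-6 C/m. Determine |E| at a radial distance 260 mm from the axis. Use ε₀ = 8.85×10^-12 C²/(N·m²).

Take a coaxial cylindrical Gaussian surface of radius r = 260 mm and length L (r > 120 mm, enclosing both).
λ_enc = λ₁ + λ₂ = (4.57×10^-7) + (4.28e-6) = 4.737e-6 C/m.
Gauss's law: E·2πrL = λ_enc L/ε₀.
E = |λ_enc|/(2πε₀r) = (4.737e-6)/(2π·8.85×10^-12·0.26) = 3.28×10^5 N/C.

E = 3.28×10^5 V/m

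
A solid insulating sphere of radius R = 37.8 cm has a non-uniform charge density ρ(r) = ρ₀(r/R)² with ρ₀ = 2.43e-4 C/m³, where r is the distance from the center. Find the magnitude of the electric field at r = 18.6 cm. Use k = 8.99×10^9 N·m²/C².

Symmetry ⇒ E = E(r) r̂. Gaussian sphere of radius r = 18.6 cm (r < R).
Q_enc = ∫₀^r ρ(r')·4πr'² dr' = (4πρ₀/R²) ∫₀^r r'^4 dr' = 4πρ₀ r^5/(5·R²) = 9.515e-7 C.
Gauss's law: E·4πr² = Q_enc/ε₀.
E = k|Q_enc|/r² = (8.99×10^9)(9.515×10^-7)/(0.186)² = 2.47×10^5 N/C.

E = 2.47×10^5 V/m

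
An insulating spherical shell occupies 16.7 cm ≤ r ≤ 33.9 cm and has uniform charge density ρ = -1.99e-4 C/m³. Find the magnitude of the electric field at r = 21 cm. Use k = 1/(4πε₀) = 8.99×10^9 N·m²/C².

Use a concentric Gaussian sphere at r = 21 cm (within the shell material, 16.7 cm < r < 33.9 cm).
Enclosed charge is the volume from a to r: Q_enc = (4π/3)ρ(r³ − a³) = -3.837×10^-6 C.
Since E is radial and uniform over the Gaussian sphere, Φ = E·4πr² = Q_enc/ε₀.
E = k|Q_enc|/r² = (8.99×10^9)(3.837e-6)/(0.21)² = 7.82e5 N/C.

E ≈ 7.82×10^5 N/C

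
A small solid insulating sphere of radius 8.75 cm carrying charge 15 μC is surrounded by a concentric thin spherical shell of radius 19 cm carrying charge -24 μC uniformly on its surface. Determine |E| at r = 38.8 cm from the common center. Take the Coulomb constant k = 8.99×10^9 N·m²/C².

E = 5.37e5 N/C

Use a concentric Gaussian sphere at r = 38.8 cm (r > 19 cm, enclosing both).
Q_enc = (15 μC) + (-24 μC) = -9.00e-6 C.
Gauss's law: E·4πr² = Q_enc/ε₀.
E = k|Q_enc|/r² = (8.99×10^9)(9.00×10^-6)/(0.388)² = 5.37e5 N/C.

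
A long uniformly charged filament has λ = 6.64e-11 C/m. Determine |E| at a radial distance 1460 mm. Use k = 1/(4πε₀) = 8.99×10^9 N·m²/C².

0.818 N/C

By cylindrical symmetry E is radial; use a coaxial Gaussian cylinder of radius 1460 mm and length L.
Q_enc = λL, so λ_enc = 6.64×10^-11 C/m.
Applying ∮E·dA = Q_enc/ε₀ with the end caps contributing no flux:
E = 2k|λ_enc|/r = 2(8.99×10^9)(6.64×10^-11)/(1.46) = 0.818 N/C.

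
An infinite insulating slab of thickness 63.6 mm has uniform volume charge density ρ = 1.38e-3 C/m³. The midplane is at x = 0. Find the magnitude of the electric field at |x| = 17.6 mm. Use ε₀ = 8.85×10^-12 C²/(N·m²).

E = 2.74×10^6 N/C

By symmetry E is perpendicular to the slab. A Gaussian pillbox from −17.6 mm to +17.6 mm (face area A) lies entirely within the slab.
Q_enc = ρ·(2x)·A and flux = 2EA, so 2EA = 2ρxA/ε₀ ⇒ E = |ρ|x/ε₀.
E = (1.38×10^-3)(0.0176)/(8.85×10^-12) = 2.74e6 N/C.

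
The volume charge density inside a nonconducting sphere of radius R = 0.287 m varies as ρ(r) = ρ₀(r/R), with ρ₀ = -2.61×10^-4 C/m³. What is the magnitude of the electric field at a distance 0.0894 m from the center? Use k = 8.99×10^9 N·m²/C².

|E| ≈ 2.05×10^5 N/C

Use a concentric Gaussian sphere at r = 0.0894 m (r < R).
Q_enc = ∫₀^r ρ(r')·4πr'² dr' = (4πρ₀/R) ∫₀^r r'^3 dr' = 4πρ₀ r^4/(4·R) = -1.825×10^-7 C.
Since E is radial and uniform over the Gaussian sphere, Φ = E·4πr² = Q_enc/ε₀.
E = k|Q_enc|/r² = (8.99×10^9)(1.825×10^-7)/(0.0894)² = 2.05×10^5 N/C.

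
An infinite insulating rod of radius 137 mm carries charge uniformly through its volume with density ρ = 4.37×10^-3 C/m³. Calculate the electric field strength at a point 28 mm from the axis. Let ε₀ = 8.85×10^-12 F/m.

|E| = 6.91e6 N/C

Choose a coaxial cylinder of radius r = 28 mm (arbitrary length L) as the Gaussian surface (r < R).
Enclosed charge per unit length: λ_enc = ρ·πr² = (4.37×10^-3)π(0.028)² = 1.076e-5 C/m.
Gauss's law: E·2πrL = λ_enc L/ε₀.
E = |λ_enc|/(2πε₀r) = (1.076×10^-5)/(2π·8.85×10^-12·0.028) = 6.91e6 N/C.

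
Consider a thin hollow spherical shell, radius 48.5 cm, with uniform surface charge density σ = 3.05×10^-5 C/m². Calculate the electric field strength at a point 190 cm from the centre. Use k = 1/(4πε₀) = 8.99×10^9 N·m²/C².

By spherical symmetry E is radial; choose a Gaussian sphere of radius r = 190 cm (r > 48.5 cm).
The entire shell is enclosed: Q_enc = σ·4πR² = (3.05×10^-5)·4π·(0.485)² = 9.016×10^-5 C.
Applying ∮E·dA = Q_enc/ε₀ with Φ = E(4πr²):
E = k|Q_enc|/r² = (8.99×10^9)(9.016e-5)/(1.9)² = 2.25e5 N/C.

|E| = 2.25e5 N/C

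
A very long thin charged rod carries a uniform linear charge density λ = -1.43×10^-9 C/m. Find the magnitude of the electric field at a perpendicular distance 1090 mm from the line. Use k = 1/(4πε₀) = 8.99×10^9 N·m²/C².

Choose a coaxial cylinder of radius r = 1090 mm (arbitrary length L) as the Gaussian surface.
Q_enc = λL, so λ_enc = -1.43×10^-9 C/m.
Gauss's law: E·2πrL = λ_enc L/ε₀.
E = 2k|λ_enc|/r = 2(8.99×10^9)(1.43×10^-9)/(1.09) = 23.6 N/C.

|E| = 23.6 N/C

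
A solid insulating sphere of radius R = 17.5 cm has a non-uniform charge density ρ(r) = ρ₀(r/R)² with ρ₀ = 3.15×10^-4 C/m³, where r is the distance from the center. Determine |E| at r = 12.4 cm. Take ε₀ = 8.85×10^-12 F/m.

Take a concentric spherical Gaussian surface of radius r = 12.4 cm (r < R).
Q_enc = ∫₀^r ρ(r')·4πr'² dr' = (4πρ₀/R²) ∫₀^r r'^4 dr' = 4πρ₀ r^5/(5·R²) = 7.578×10^-7 C.
Since E is radial and uniform over the Gaussian sphere, Φ = E·4πr² = Q_enc/ε₀.
E = |Q_enc|/(4πε₀r²) = (7.578×10^-7)/(4π·8.85×10^-12·(0.124)²) = 4.43×10^5 N/C.

|E| ≈ 4.43e5 V/m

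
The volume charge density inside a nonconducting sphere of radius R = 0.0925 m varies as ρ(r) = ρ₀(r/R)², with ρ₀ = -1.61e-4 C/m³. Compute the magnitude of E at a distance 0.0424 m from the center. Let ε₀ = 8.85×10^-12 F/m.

|E| ≈ 3.24×10^4 N/C

Use a concentric Gaussian sphere at r = 0.0424 m (r < R).
Q_enc = ∫₀^r ρ(r')·4πr'² dr' = (4πρ₀/R²) ∫₀^r r'^4 dr' = 4πρ₀ r^5/(5·R²) = -6.481×10^-9 C.
Applying ∮E·dA = Q_enc/ε₀ with Φ = E(4πr²):
E = |Q_enc|/(4πε₀r²) = (6.481×10^-9)/(4π·8.85×10^-12·(0.0424)²) = 3.24×10^4 N/C.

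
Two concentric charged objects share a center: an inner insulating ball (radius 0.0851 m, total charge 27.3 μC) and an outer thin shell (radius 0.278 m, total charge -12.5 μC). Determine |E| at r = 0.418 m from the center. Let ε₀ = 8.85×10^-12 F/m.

By spherical symmetry E is radial; choose a Gaussian sphere of radius r = 0.418 m (r > 0.278 m, enclosing both).
Q_enc = (27.3 μC) + (-12.5 μC) = 1.48×10^-5 C.
Since E is radial and uniform over the Gaussian sphere, Φ = E·4πr² = Q_enc/ε₀.
E = |Q_enc|/(4πε₀r²) = (1.48×10^-5)/(4π·8.85×10^-12·(0.418)²) = 7.62×10^5 N/C.

E ≈ 7.62×10^5 V/m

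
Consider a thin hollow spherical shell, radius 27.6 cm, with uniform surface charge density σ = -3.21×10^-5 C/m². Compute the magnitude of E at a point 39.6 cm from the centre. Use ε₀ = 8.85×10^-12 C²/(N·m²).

|E| ≈ 1.76×10^6 V/m

By spherical symmetry E is radial; choose a Gaussian sphere of radius r = 39.6 cm (r > 27.6 cm).
The entire shell is enclosed: Q_enc = σ·4πR² = (-3.21e-5)·4π·(0.276)² = -3.073×10^-5 C.
Gauss's law: E·4πr² = Q_enc/ε₀.
E = |Q_enc|/(4πε₀r²) = (3.073×10^-5)/(4π·8.85×10^-12·(0.396)²) = 1.76×10^6 N/C.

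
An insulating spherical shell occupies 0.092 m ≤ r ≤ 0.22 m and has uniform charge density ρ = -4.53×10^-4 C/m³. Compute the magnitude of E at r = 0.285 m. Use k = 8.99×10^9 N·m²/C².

Symmetry ⇒ E = E(r) r̂. Gaussian sphere of radius r = 0.285 m (r > 0.22 m, enclosing the whole shell).
Q_enc = ρ·(4π/3)(b³ − a³) = (-4.53×10^-4)·(4π/3)·((0.22)³ − (0.092)³) = -1.873×10^-5 C.
By Gauss's law, ∮E·dA = E·4πr² = Q_enc/ε₀.
E = k|Q_enc|/r² = (8.99×10^9)(1.873×10^-5)/(0.285)² = 2.07×10^6 N/C.

2.07×10^6 V/m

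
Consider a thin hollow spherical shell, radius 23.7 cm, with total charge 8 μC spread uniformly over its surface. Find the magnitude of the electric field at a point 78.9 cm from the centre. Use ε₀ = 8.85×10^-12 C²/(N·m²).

Use a concentric Gaussian sphere at r = 78.9 cm (r > 23.7 cm).
The entire shell is enclosed: Q_enc = 8.00×10^-6 C.
Since E is radial and uniform over the Gaussian sphere, Φ = E·4πr² = Q_enc/ε₀.
E = |Q_enc|/(4πε₀r²) = (8.00×10^-6)/(4π·8.85×10^-12·(0.789)²) = 1.16e5 N/C.

|E| ≈ 1.16×10^5 N/C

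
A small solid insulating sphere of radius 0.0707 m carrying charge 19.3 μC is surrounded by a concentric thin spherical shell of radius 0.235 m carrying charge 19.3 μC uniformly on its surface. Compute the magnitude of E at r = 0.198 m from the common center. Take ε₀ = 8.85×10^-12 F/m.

E = 4.43e6 V/m

By spherical symmetry E is radial; choose a Gaussian sphere of radius r = 0.198 m (between the bodies, 0.0707 m < r < 0.235 m).
The shell at 0.235 m lies outside the Gaussian surface, so Q_enc = 19.3 μC = 1.93×10^-5 C.
Since E is radial and uniform over the Gaussian sphere, Φ = E·4πr² = Q_enc/ε₀.
E = |Q_enc|/(4πε₀r²) = (1.93×10^-5)/(4π·8.85×10^-12·(0.198)²) = 4.43×10^6 N/C.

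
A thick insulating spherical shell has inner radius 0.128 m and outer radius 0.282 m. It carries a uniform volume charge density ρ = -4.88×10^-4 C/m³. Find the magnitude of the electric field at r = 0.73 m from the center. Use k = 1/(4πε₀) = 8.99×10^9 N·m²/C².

|E| ≈ 7.01×10^5 N/C

By spherical symmetry E is radial; choose a Gaussian sphere of radius r = 0.73 m (r > 0.282 m, enclosing the whole shell).
Q_enc = ρ·(4π/3)(b³ − a³) = (-4.88×10^-4)·(4π/3)·((0.282)³ − (0.128)³) = -4.155×10^-5 C.
Applying ∮E·dA = Q_enc/ε₀ with Φ = E(4πr²):
E = k|Q_enc|/r² = (8.99×10^9)(4.155e-5)/(0.73)² = 7.01×10^5 N/C.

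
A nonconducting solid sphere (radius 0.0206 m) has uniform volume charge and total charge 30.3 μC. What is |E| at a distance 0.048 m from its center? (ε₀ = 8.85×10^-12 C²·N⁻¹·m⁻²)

1.18×10^8 V/m

Symmetry ⇒ E = E(r) r̂. Gaussian sphere of radius r = 0.048 m (r > R, so the entire charge is enclosed).
Q_enc = 30.3 μC = 3.03×10^-5 C.
Since E is radial and uniform over the Gaussian sphere, Φ = E·4πr² = Q_enc/ε₀.
E = |Q_enc|/(4πε₀r²) = (3.03e-5)/(4π·8.85×10^-12·(0.048)²) = 1.18e8 N/C.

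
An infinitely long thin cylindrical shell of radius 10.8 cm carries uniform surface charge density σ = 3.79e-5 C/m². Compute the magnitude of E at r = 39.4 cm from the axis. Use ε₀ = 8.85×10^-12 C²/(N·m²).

|E| ≈ 1.17e6 N/C

By cylindrical symmetry E is radial; use a coaxial Gaussian cylinder of radius 39.4 cm and length L (r > 10.8 cm).
The whole shell is enclosed: λ_enc = σ·2πR = (3.79e-5)·2π·(0.108) = 2.572e-5 C/m.
Gauss's law: E·2πrL = λ_enc L/ε₀.
E = |λ_enc|/(2πε₀r) = (2.572e-5)/(2π·8.85×10^-12·0.394) = 1.17×10^6 N/C.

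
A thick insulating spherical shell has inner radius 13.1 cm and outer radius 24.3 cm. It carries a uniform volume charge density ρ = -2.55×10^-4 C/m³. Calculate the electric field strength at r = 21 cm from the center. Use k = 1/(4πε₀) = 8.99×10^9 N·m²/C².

1.53×10^6 V/m

Take a concentric spherical Gaussian surface of radius r = 21 cm (within the shell material, 13.1 cm < r < 24.3 cm).
Only the shell between 13.1 cm and r is enclosed: Q_enc = ρ·(4π/3)(r³ − a³) = (-2.55×10^-4)·(4π/3)·((0.21)³ − (0.131)³) = -7.491×10^-6 C.
Gauss's law: E·4πr² = Q_enc/ε₀.
E = k|Q_enc|/r² = (8.99×10^9)(7.491×10^-6)/(0.21)² = 1.53×10^6 N/C.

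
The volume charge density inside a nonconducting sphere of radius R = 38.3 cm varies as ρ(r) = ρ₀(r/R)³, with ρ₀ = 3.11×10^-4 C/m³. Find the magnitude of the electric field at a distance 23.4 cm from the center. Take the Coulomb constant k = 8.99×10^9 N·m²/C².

3.12e5 N/C

Symmetry ⇒ E = E(r) r̂. Gaussian sphere of radius r = 23.4 cm (r < R).
Q_enc = ∫₀^r ρ(r')·4πr'² dr' = (4πρ₀/R³) ∫₀^r r'^5 dr' = 4πρ₀ r^6/(6·R³) = 1.903e-6 C.
Since E is radial and uniform over the Gaussian sphere, Φ = E·4πr² = Q_enc/ε₀.
E = k|Q_enc|/r² = (8.99×10^9)(1.903×10^-6)/(0.234)² = 3.12×10^5 N/C.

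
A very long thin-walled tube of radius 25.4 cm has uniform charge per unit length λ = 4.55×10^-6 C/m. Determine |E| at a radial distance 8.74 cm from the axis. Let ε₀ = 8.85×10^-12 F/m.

Take a coaxial cylindrical Gaussian surface of radius r = 8.74 cm and length L (r < 25.4 cm, inside the shell).
No charge is enclosed, so Gauss's law gives E·2πrL = 0 ⇒ E = 0.

E = 0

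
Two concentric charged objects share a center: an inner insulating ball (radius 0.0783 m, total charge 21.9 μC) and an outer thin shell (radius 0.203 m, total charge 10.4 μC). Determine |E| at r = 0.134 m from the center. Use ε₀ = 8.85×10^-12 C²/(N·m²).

E = 1.10e7 V/m

Symmetry ⇒ E = E(r) r̂. Gaussian sphere of radius r = 0.134 m (between the bodies, 0.0783 m < r < 0.203 m).
Only the inner charge is enclosed; the outer shell contributes nothing inside itself. Q_enc = 21.9 μC = 2.19×10^-5 C.
Gauss's law: E·4πr² = Q_enc/ε₀.
E = |Q_enc|/(4πε₀r²) = (2.19×10^-5)/(4π·8.85×10^-12·(0.134)²) = 1.10×10^7 N/C.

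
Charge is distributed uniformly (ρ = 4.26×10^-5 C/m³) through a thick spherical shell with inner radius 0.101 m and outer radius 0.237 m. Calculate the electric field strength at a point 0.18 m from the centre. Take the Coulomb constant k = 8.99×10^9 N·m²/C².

|E| = 2.38×10^5 N/C

Symmetry ⇒ E = E(r) r̂. Gaussian sphere of radius r = 0.18 m (within the shell material, 0.101 m < r < 0.237 m).
Only the shell between 0.101 m and r is enclosed: Q_enc = ρ·(4π/3)(r³ − a³) = (4.26×10^-5)·(4π/3)·((0.18)³ − (0.101)³) = 8.568e-7 C.
Gauss's law: E·4πr² = Q_enc/ε₀.
E = k|Q_enc|/r² = (8.99×10^9)(8.568×10^-7)/(0.18)² = 2.38×10^5 N/C.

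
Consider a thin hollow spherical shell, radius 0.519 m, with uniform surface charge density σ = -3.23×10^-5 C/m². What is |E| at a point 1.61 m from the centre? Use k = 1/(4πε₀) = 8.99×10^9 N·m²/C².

3.79×10^5 N/C

Use a concentric Gaussian sphere at r = 1.61 m (r > 0.519 m).
The entire shell is enclosed: Q_enc = σ·4πR² = (-3.23e-5)·4π·(0.519)² = -1.093×10^-4 C.
By Gauss's law, ∮E·dA = E·4πr² = Q_enc/ε₀.
E = k|Q_enc|/r² = (8.99×10^9)(1.093×10^-4)/(1.61)² = 3.79e5 N/C.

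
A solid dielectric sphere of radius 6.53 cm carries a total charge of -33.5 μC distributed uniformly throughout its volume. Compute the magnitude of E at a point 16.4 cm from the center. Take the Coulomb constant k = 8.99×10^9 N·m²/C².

|E| = 1.12×10^7 V/m

Use a concentric Gaussian sphere at r = 16.4 cm (r > R, so the entire charge is enclosed).
Q_enc = -33.5 μC = -3.35×10^-5 C.
By Gauss's law, ∮E·dA = E·4πr² = Q_enc/ε₀.
E = k|Q_enc|/r² = (8.99×10^9)(3.35×10^-5)/(0.164)² = 1.12×10^7 N/C.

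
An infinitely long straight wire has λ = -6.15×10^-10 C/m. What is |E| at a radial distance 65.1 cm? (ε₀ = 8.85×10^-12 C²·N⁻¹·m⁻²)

Take a coaxial cylindrical Gaussian surface of radius r = 65.1 cm and length L.
Q_enc = λL, so λ_enc = -6.15e-10 C/m.
Gauss's law: E·2πrL = λ_enc L/ε₀.
E = |λ_enc|/(2πε₀r) = (6.15×10^-10)/(2π·8.85×10^-12·0.651) = 17 N/C.

|E| ≈ 17 N/C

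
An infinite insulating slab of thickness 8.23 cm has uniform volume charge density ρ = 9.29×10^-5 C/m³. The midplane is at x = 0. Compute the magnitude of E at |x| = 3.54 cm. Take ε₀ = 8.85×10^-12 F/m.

By symmetry E is perpendicular to the slab. A Gaussian pillbox from −3.54 cm to +3.54 cm (face area A) lies entirely within the slab.
Q_enc = ρ·(2x)·A and flux = 2EA, so 2EA = 2ρxA/ε₀ ⇒ E = |ρ|x/ε₀.
E = (9.29×10^-5)(0.0354)/(8.85×10^-12) = 3.72×10^5 N/C.

3.72e5 V/m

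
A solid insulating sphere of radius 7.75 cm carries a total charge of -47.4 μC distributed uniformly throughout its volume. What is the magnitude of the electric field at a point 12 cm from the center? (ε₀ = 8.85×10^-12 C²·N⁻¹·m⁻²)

Take a concentric spherical Gaussian surface of radius r = 12 cm (r > R, so the entire charge is enclosed).
Q_enc = -47.4 μC = -4.74×10^-5 C.
Applying ∮E·dA = Q_enc/ε₀ with Φ = E(4πr²):
E = |Q_enc|/(4πε₀r²) = (4.74×10^-5)/(4π·8.85×10^-12·(0.12)²) = 2.96×10^7 N/C.

|E| = 2.96×10^7 N/C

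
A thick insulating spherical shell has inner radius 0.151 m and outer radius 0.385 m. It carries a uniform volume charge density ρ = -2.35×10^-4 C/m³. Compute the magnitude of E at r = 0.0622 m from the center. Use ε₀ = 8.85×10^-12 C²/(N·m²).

E = 0

Use a concentric Gaussian sphere at r = 0.0622 m (r < 0.151 m, inside the empty cavity).
Q_enc = 0 (all charge lies at larger r); Gauss's law gives E = 0.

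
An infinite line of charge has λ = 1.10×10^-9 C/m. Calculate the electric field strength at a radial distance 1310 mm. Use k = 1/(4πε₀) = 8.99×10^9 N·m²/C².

By cylindrical symmetry E is radial; use a coaxial Gaussian cylinder of radius 1310 mm and length L.
Q_enc = λL, so λ_enc = 1.10×10^-9 C/m.
By Gauss's law (flux through the curved wall only), E·2πrL = λ_enc L/ε₀.
E = 2k|λ_enc|/r = 2(8.99×10^9)(1.10e-9)/(1.31) = 15.1 N/C.

E = 15.1 V/m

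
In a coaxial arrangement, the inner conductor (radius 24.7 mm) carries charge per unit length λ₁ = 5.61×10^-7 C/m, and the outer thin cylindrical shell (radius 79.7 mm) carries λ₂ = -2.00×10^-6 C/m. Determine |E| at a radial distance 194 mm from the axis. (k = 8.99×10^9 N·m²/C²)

|E| ≈ 1.33×10^5 N/C

Coaxial Gaussian cylinder, radius r = 194 mm, length L (r > 79.7 mm, enclosing both).
λ_enc = λ₁ + λ₂ = (5.61×10^-7) + (-2.00×10^-6) = -1.439e-6 C/m.
Applying ∮E·dA = Q_enc/ε₀ with the end caps contributing no flux:
E = 2k|λ_enc|/r = 2(8.99×10^9)(1.439×10^-6)/(0.194) = 1.33e5 N/C.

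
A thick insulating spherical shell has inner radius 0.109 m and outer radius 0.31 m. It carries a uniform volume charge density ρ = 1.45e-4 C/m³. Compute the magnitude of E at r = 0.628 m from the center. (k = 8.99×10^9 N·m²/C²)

Symmetry ⇒ E = E(r) r̂. Gaussian sphere of radius r = 0.628 m (r > 0.31 m, enclosing the whole shell).
Q_enc = ρ·(4π/3)(b³ − a³) = (1.45e-4)·(4π/3)·((0.31)³ − (0.109)³) = 1.731e-5 C.
Applying ∮E·dA = Q_enc/ε₀ with Φ = E(4πr²):
E = k|Q_enc|/r² = (8.99×10^9)(1.731e-5)/(0.628)² = 3.95×10^5 N/C.

3.95e5 V/m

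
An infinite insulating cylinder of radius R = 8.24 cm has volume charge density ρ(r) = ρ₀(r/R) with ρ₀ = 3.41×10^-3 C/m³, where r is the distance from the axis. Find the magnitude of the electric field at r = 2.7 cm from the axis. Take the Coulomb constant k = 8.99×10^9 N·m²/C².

1.14e6 V/m

By cylindrical symmetry E is radial; use a coaxial Gaussian cylinder of radius 2.7 cm and length L (r < R).
λ_enc = ∫₀^r ρ(r')·2πr' dr' = (2πρ₀/R)·r^3/3 = 1.706e-6 C/m.
Since E is radial and uniform over the curved surface, Φ = E·2πrL = Q_enc/ε₀ = λ_enc L/ε₀.
E = 2k|λ_enc|/r = 2(8.99×10^9)(1.706×10^-6)/(0.027) = 1.14×10^6 N/C.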